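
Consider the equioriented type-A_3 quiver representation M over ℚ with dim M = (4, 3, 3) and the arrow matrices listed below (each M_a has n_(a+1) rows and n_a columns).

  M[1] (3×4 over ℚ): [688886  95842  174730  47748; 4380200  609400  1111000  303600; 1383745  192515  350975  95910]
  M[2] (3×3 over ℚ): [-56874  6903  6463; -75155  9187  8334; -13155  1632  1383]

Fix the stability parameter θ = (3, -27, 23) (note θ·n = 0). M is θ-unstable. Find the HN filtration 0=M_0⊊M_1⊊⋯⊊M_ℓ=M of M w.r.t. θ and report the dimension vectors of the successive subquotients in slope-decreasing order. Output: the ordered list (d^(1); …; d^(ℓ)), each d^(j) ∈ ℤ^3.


Barcode: M ≅ I[1,1]^3, I[1,3], I[2,3]^2. HN layers by μ_θ (4 steps, strictly decreasing):
  μ^(1)=23; μ^(2)=3; μ^(3)=-12; μ^(4)=-27

((0, 0, 3); (3, 0, 0); (1, 1, 0); (0, 2, 0))


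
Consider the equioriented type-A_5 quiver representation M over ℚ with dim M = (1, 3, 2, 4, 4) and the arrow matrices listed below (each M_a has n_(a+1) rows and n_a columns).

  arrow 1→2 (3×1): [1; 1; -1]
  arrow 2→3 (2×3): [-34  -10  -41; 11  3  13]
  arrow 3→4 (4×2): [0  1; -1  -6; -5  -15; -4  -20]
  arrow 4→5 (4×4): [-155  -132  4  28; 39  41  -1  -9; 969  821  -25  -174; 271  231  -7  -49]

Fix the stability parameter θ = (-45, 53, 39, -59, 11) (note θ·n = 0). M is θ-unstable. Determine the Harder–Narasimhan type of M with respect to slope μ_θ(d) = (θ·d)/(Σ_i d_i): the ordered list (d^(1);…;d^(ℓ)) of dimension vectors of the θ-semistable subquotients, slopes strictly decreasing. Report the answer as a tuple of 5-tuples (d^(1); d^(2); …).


Via rank(M_{q-1}∘⋯∘M_p): M ≅ I[1,5], I[2,2], I[2,4], I[4,5]^2, I[5,5].
μ_θ-semistable layers: μ^(1)=53; μ^(2)=11; μ^(3)=-45; μ^(4)=-59

((0, 1, 0, 0, 0); (0, 2, 2, 2, 4); (1, 0, 0, 0, 0); (0, 0, 0, 2, 0))


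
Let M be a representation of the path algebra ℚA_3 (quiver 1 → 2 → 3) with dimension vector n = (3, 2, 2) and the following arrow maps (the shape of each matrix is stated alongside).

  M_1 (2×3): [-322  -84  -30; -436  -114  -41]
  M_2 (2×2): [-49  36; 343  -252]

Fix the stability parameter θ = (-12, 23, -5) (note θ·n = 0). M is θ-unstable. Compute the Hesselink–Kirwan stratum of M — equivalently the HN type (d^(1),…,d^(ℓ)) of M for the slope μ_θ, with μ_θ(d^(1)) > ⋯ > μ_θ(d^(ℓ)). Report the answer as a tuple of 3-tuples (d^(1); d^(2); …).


Interval decomposition of M: I[1,1], I[1,2], I[1,3], I[3,3].
HN type (ℓ=4): μ^(1)=23; μ^(2)=9; μ^(3)=-5; μ^(4)=-12

((0, 1, 0); (0, 1, 1); (0, 0, 1); (3, 0, 0))


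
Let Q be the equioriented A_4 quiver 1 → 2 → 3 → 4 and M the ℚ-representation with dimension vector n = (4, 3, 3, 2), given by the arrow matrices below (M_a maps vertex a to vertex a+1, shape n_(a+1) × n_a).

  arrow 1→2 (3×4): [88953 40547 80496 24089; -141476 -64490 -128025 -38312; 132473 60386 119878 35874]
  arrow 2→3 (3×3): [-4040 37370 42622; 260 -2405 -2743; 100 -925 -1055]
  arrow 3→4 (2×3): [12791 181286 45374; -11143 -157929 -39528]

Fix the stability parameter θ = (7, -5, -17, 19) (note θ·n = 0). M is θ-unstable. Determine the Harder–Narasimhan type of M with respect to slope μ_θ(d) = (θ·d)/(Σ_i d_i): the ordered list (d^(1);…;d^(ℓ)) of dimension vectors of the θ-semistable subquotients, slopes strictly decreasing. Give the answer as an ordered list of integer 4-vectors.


Barcode: M ≅ I[1,1], I[1,2]^2, I[1,4], I[3,3], I[3,4]. HN layers by μ_θ (5 steps, strictly decreasing):
  μ^(1)=19; μ^(2)=7; μ^(3)=1; μ^(4)=-5; μ^(5)=-17

((0, 0, 0, 2); (1, 0, 0, 0); (2, 2, 0, 0); (1, 1, 1, 0); (0, 0, 2, 0))


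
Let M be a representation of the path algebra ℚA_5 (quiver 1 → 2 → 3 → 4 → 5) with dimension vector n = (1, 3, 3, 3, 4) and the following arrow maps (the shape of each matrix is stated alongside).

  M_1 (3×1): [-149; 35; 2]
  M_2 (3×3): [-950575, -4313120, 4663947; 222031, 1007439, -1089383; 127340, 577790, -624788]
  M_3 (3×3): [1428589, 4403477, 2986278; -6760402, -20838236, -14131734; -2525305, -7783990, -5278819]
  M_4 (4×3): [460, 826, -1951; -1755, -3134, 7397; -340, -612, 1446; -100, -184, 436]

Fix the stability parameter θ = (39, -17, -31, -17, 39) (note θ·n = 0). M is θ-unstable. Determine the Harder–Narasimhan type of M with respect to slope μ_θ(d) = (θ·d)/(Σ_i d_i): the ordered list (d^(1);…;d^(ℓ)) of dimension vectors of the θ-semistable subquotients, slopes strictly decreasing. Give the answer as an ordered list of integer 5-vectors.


Via rank(M_{q-1}∘⋯∘M_p): M ≅ I[1,5], I[2,2], I[2,5], I[3,3], I[4,4], I[5,5]^2.
μ_θ-semistable layers: μ^(1)=39; μ^(2)=-13/2; μ^(3)=-17; μ^(4)=-24; μ^(5)=-31

((0, 0, 0, 0, 4); (1, 1, 1, 1, 0); (0, 1, 0, 2, 0); (0, 1, 1, 0, 0); (0, 0, 1, 0, 0))


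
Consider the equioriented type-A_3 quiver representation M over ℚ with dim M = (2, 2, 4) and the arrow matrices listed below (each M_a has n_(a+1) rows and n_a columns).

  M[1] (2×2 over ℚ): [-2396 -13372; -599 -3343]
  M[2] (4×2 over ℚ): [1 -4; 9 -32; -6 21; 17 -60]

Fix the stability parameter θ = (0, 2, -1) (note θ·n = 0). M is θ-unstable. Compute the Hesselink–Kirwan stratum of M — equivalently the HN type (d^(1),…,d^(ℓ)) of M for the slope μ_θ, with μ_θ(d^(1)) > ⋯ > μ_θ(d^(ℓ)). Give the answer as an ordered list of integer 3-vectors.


Barcode: M ≅ I[1,1], I[1,3], I[2,3], I[3,3]^2. HN layers by μ_θ (3 steps, strictly decreasing):
  μ^(1)=1/2; μ^(2)=0; μ^(3)=-1

((0, 2, 2); (2, 0, 0); (0, 0, 2))


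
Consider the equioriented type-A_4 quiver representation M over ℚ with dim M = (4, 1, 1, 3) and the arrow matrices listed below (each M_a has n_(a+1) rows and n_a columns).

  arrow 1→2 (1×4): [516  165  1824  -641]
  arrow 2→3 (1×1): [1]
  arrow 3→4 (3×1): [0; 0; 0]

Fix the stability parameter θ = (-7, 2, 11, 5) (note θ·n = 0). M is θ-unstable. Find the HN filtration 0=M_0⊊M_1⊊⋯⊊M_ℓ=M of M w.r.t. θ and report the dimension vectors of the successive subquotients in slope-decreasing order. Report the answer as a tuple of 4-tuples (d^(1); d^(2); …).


Interval decomposition of M: I[1,1]^3, I[1,3], I[4,4]^3.
HN type (ℓ=4): μ^(1)=11; μ^(2)=5; μ^(3)=2; μ^(4)=-7

((0, 0, 1, 0); (0, 0, 0, 3); (0, 1, 0, 0); (4, 0, 0, 0))


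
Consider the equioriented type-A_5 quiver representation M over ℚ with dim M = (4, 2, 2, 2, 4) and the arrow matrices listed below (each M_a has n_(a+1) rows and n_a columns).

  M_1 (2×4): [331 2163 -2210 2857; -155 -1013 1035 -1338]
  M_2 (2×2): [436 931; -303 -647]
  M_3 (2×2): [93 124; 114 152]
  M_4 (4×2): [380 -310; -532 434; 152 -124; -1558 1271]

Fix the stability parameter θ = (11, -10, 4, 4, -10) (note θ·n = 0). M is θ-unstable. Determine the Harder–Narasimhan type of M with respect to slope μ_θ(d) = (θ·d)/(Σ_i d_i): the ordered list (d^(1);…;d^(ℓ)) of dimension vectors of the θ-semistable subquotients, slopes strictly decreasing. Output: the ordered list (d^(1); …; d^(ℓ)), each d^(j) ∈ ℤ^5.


Via rank(M_{q-1}∘⋯∘M_p): M ≅ I[1,1]^2, I[1,3], I[1,4], I[4,5], I[5,5]^3.
μ_θ-semistable layers: μ^(1)=11; μ^(2)=4; μ^(3)=1/2; μ^(4)=-3; μ^(5)=-10

((2, 0, 0, 0, 0); (0, 0, 2, 1, 0); (2, 2, 0, 0, 0); (0, 0, 0, 1, 1); (0, 0, 0, 0, 3))


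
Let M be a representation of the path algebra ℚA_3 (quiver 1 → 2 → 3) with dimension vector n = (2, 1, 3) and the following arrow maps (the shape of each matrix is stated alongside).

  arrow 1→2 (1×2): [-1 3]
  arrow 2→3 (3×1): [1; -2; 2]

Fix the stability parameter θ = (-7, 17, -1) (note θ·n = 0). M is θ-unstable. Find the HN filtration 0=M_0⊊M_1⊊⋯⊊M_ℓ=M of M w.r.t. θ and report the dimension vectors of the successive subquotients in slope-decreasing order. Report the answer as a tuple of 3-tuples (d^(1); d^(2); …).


Via rank(M_{q-1}∘⋯∘M_p): M ≅ I[1,1], I[1,3], I[3,3]^2.
μ_θ-semistable layers: μ^(1)=8; μ^(2)=-1; μ^(3)=-7

((0, 1, 1); (0, 0, 2); (2, 0, 0))


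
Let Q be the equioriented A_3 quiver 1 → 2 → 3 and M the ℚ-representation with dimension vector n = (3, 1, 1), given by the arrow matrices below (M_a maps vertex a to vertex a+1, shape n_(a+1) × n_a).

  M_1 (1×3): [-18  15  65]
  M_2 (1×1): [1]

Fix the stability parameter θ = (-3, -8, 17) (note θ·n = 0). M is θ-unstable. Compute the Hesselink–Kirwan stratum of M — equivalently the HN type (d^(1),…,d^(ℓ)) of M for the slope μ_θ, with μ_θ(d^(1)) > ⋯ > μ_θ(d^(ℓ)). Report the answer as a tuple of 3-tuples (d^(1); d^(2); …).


Interval decomposition of M: I[1,1]^2, I[1,3].
HN type (ℓ=3): μ^(1)=17; μ^(2)=-3; μ^(3)=-11/2

((0, 0, 1); (2, 0, 0); (1, 1, 0))


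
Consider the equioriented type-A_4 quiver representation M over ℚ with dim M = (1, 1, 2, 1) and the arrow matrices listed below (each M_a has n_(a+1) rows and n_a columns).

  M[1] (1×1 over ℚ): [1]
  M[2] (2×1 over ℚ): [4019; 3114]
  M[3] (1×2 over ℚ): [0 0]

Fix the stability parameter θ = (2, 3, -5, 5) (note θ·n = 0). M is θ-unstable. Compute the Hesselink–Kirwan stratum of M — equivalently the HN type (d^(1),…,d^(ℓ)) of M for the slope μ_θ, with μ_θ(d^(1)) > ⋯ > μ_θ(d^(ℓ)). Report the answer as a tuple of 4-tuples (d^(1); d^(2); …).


Via rank(M_{q-1}∘⋯∘M_p): M ≅ I[1,3], I[3,3], I[4,4].
μ_θ-semistable layers: μ^(1)=5; μ^(2)=0; μ^(3)=-5

((0, 0, 0, 1); (1, 1, 1, 0); (0, 0, 1, 0))


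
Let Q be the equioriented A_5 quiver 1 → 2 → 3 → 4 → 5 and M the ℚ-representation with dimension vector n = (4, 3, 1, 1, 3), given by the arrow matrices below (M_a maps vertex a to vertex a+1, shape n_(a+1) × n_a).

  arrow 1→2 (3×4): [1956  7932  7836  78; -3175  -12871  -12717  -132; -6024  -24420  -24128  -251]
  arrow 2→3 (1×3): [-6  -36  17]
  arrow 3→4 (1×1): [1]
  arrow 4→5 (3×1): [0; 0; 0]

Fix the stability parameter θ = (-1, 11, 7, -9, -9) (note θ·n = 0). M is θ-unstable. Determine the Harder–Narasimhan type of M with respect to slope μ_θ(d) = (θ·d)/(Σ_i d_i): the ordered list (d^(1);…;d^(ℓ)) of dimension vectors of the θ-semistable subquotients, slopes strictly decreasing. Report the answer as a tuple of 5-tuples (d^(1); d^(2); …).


Interval decomposition of M: I[1,1]^2, I[1,2], I[1,4], I[2,2], I[5,5]^3.
HN type (ℓ=4): μ^(1)=11; μ^(2)=3; μ^(3)=-1; μ^(4)=-9

((0, 2, 0, 0, 0); (0, 1, 1, 1, 0); (4, 0, 0, 0, 0); (0, 0, 0, 0, 3))


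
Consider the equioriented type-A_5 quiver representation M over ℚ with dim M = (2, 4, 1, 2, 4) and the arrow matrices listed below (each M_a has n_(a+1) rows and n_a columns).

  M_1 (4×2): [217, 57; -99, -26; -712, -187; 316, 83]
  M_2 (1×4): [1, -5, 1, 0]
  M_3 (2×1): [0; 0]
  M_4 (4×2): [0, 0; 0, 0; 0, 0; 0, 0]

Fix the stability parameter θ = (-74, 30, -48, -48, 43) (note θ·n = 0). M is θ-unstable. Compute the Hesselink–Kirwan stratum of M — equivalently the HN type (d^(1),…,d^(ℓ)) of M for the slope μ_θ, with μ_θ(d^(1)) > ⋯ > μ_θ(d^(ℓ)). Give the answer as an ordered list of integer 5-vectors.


Via rank(M_{q-1}∘⋯∘M_p): M ≅ I[1,2]^2, I[2,2], I[2,3], I[4,4]^2, I[5,5]^4.
μ_θ-semistable layers: μ^(1)=43; μ^(2)=30; μ^(3)=-9; μ^(4)=-48; μ^(5)=-74

((0, 0, 0, 0, 4); (0, 3, 0, 0, 0); (0, 1, 1, 0, 0); (0, 0, 0, 2, 0); (2, 0, 0, 0, 0))


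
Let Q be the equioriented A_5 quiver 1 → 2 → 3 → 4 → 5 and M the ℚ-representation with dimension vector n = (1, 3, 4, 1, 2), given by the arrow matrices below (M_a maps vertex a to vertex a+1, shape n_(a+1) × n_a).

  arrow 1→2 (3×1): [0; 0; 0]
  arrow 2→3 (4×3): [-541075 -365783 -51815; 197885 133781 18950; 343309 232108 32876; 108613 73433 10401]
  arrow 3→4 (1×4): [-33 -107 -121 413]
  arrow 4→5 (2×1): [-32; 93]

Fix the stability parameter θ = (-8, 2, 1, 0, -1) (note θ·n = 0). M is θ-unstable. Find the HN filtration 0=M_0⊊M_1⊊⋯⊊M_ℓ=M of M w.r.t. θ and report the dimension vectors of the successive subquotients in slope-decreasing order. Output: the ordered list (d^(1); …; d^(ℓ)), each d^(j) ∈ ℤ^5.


Interval decomposition of M: I[1,1], I[2,3]^2, I[2,5], I[3,3], I[5,5].
HN type (ℓ=5): μ^(1)=3/2; μ^(2)=1; μ^(3)=1/2; μ^(4)=-1; μ^(5)=-8

((0, 2, 2, 0, 0); (0, 0, 1, 0, 0); (0, 1, 1, 1, 1); (0, 0, 0, 0, 1); (1, 0, 0, 0, 0))


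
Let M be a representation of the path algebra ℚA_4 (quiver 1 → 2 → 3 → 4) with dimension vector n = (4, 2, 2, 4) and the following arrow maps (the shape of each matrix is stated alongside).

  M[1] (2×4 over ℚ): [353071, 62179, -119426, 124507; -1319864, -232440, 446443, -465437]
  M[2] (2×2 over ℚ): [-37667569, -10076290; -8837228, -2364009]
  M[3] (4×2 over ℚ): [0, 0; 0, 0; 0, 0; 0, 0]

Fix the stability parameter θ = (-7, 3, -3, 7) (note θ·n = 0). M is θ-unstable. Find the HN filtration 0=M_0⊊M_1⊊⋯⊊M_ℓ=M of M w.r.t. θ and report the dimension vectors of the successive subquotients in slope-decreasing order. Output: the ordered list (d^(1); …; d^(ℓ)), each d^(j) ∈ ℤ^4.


Barcode: M ≅ I[1,1]^2, I[1,3]^2, I[4,4]^4. HN layers by μ_θ (3 steps, strictly decreasing):
  μ^(1)=7; μ^(2)=0; μ^(3)=-7

((0, 0, 0, 4); (0, 2, 2, 0); (4, 0, 0, 0))


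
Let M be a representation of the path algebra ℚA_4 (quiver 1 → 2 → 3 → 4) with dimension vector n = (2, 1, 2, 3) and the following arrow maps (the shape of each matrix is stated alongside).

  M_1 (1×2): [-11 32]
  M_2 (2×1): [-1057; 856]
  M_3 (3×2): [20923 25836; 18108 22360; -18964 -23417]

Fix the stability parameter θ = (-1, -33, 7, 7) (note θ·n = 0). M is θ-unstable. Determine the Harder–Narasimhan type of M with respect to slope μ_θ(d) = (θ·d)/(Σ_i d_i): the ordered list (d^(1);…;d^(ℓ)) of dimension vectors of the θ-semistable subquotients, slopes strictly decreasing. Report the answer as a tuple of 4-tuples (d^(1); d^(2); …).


Barcode: M ≅ I[1,1], I[1,4], I[3,4], I[4,4]. HN layers by μ_θ (3 steps, strictly decreasing):
  μ^(1)=7; μ^(2)=-1; μ^(3)=-17

((0, 0, 2, 3); (1, 0, 0, 0); (1, 1, 0, 0))


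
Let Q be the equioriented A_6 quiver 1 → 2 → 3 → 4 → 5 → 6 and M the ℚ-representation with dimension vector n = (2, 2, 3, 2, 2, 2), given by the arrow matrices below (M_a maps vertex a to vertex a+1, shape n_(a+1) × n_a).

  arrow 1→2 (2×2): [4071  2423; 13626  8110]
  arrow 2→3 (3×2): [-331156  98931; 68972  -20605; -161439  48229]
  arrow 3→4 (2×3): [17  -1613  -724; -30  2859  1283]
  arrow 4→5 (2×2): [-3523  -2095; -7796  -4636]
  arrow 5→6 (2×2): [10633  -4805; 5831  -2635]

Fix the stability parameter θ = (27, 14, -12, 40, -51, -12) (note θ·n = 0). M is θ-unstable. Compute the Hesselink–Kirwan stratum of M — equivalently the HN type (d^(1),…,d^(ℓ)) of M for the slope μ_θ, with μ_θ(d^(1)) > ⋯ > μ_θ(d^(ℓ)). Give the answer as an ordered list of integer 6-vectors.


Interval decomposition of M: I[1,3], I[1,6], I[3,5], I[6,6].
HN type (ℓ=4): μ^(1)=29/3; μ^(2)=1; μ^(3)=-11/2; μ^(4)=-12

((1, 1, 1, 0, 0, 0); (1, 1, 1, 1, 1, 1); (0, 0, 0, 1, 1, 0); (0, 0, 1, 0, 0, 1))


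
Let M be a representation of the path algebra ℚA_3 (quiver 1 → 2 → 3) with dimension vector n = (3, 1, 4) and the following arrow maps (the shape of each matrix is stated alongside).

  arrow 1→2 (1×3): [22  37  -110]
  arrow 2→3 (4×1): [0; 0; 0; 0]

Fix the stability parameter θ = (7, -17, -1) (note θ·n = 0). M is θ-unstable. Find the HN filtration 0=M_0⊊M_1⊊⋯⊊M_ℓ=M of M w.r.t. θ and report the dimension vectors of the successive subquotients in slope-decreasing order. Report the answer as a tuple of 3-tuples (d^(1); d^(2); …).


Barcode: M ≅ I[1,1]^2, I[1,2], I[3,3]^4. HN layers by μ_θ (3 steps, strictly decreasing):
  μ^(1)=7; μ^(2)=-1; μ^(3)=-5

((2, 0, 0); (0, 0, 4); (1, 1, 0))


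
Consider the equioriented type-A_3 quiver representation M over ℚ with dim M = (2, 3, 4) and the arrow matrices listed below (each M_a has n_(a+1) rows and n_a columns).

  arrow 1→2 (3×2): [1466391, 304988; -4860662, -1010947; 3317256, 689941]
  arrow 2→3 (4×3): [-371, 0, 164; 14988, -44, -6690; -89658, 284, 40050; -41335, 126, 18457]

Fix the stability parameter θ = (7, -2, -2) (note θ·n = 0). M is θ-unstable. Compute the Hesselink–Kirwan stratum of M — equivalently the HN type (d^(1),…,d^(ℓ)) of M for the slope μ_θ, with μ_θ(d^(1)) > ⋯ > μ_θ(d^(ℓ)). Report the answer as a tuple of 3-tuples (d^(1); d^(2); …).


Interval decomposition of M: I[1,3]^2, I[2,2], I[3,3]^2.
HN type (ℓ=2): μ^(1)=1; μ^(2)=-2

((2, 2, 2); (0, 1, 2))


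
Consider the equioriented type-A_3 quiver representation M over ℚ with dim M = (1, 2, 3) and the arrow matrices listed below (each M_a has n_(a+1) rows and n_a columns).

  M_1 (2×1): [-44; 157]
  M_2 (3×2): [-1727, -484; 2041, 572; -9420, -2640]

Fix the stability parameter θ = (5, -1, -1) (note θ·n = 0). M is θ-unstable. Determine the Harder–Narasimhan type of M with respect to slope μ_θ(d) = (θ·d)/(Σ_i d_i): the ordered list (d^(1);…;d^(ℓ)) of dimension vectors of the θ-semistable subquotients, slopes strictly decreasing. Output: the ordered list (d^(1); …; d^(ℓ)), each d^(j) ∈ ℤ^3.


Via rank(M_{q-1}∘⋯∘M_p): M ≅ I[1,2], I[2,3], I[3,3]^2.
μ_θ-semistable layers: μ^(1)=2; μ^(2)=-1

((1, 1, 0); (0, 1, 3))


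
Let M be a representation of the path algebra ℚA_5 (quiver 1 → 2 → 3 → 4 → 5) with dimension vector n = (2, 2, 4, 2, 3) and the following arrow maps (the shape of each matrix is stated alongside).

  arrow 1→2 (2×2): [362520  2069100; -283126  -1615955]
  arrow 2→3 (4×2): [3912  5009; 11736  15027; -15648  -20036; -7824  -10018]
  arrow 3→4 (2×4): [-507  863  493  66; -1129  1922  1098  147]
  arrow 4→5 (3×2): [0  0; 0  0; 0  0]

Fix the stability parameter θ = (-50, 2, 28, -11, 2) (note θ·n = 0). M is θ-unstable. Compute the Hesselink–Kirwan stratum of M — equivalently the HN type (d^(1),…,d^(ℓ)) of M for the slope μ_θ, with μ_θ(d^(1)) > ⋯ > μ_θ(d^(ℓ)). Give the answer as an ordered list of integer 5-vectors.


Interval decomposition of M: I[1,1], I[1,4], I[2,2], I[3,3]^2, I[3,4], I[5,5]^3.
HN type (ℓ=4): μ^(1)=28; μ^(2)=17/2; μ^(3)=2; μ^(4)=-50

((0, 0, 2, 0, 0); (0, 0, 2, 2, 0); (0, 2, 0, 0, 3); (2, 0, 0, 0, 0))


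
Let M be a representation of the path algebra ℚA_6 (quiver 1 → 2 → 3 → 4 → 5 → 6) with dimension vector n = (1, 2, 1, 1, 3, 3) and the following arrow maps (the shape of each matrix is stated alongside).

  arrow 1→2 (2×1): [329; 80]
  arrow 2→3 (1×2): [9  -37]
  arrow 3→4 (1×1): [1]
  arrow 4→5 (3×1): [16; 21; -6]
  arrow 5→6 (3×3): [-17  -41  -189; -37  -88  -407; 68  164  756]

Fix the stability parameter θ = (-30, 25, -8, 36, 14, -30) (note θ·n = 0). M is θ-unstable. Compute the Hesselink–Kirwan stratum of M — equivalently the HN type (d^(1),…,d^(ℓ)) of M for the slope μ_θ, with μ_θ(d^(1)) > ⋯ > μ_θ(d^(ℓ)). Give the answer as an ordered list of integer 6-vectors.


Via rank(M_{q-1}∘⋯∘M_p): M ≅ I[1,6], I[2,2], I[5,5], I[5,6], I[6,6].
μ_θ-semistable layers: μ^(1)=25; μ^(2)=14; μ^(3)=37/5; μ^(4)=-8; μ^(5)=-30

((0, 1, 0, 0, 0, 0); (0, 0, 0, 0, 1, 0); (0, 1, 1, 1, 1, 1); (0, 0, 0, 0, 1, 1); (1, 0, 0, 0, 0, 1))


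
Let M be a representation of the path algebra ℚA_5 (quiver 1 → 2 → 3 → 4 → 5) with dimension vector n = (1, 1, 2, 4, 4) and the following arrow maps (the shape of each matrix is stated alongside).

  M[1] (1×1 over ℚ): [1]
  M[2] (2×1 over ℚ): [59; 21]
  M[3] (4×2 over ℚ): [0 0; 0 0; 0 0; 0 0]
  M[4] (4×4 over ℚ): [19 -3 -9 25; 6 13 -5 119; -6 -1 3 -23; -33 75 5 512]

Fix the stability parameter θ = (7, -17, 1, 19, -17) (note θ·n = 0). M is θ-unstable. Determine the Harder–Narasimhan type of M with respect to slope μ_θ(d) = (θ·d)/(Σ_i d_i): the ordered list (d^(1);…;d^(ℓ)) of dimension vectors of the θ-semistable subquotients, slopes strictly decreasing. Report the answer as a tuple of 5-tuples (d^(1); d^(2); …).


Barcode: M ≅ I[1,3], I[3,3], I[4,5]^4. HN layers by μ_θ (2 steps, strictly decreasing):
  μ^(1)=1; μ^(2)=-5

((0, 0, 2, 4, 4); (1, 1, 0, 0, 0))


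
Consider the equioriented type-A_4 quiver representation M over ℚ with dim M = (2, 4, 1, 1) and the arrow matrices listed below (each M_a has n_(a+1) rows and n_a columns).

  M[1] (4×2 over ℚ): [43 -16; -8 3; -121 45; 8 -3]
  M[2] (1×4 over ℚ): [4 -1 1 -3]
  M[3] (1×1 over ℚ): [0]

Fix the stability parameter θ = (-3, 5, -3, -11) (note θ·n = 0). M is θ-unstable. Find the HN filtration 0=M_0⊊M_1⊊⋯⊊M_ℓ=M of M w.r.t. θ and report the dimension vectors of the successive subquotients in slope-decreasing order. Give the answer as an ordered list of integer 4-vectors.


Interval decomposition of M: I[1,2], I[1,3], I[2,2]^2, I[4,4].
HN type (ℓ=4): μ^(1)=5; μ^(2)=1; μ^(3)=-3; μ^(4)=-11

((0, 3, 0, 0); (0, 1, 1, 0); (2, 0, 0, 0); (0, 0, 0, 1))


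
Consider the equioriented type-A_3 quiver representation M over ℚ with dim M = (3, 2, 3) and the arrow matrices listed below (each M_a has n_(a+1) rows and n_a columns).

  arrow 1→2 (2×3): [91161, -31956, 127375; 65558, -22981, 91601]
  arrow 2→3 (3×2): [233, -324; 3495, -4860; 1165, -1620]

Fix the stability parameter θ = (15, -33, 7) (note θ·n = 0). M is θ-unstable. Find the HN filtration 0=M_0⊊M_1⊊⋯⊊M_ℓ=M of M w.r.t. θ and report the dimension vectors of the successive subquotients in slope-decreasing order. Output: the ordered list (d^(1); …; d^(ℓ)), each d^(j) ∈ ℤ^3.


Barcode: M ≅ I[1,1], I[1,2], I[1,3], I[3,3]^2. HN layers by μ_θ (3 steps, strictly decreasing):
  μ^(1)=15; μ^(2)=7; μ^(3)=-9

((1, 0, 0); (0, 0, 3); (2, 2, 0))


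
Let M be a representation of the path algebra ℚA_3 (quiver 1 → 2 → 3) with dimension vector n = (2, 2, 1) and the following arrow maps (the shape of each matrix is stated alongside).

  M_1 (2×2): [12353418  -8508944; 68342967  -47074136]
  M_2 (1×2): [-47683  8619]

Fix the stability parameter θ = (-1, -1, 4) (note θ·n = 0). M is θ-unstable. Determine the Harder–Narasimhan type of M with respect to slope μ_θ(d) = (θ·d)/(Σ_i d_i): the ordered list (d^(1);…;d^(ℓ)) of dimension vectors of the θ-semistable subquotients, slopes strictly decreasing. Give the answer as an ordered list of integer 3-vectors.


Barcode: M ≅ I[1,1], I[1,3], I[2,2]. HN layers by μ_θ (2 steps, strictly decreasing):
  μ^(1)=4; μ^(2)=-1

((0, 0, 1); (2, 2, 0))


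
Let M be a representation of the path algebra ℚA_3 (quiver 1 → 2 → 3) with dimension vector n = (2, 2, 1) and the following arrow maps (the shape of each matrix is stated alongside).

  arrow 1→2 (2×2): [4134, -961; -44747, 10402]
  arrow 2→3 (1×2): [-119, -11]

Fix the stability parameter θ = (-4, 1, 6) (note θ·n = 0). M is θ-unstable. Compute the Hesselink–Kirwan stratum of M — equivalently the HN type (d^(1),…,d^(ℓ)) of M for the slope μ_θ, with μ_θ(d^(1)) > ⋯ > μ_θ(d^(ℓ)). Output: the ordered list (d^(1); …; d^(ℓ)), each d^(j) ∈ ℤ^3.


Barcode: M ≅ I[1,2], I[1,3]. HN layers by μ_θ (3 steps, strictly decreasing):
  μ^(1)=6; μ^(2)=1; μ^(3)=-4

((0, 0, 1); (0, 2, 0); (2, 0, 0))


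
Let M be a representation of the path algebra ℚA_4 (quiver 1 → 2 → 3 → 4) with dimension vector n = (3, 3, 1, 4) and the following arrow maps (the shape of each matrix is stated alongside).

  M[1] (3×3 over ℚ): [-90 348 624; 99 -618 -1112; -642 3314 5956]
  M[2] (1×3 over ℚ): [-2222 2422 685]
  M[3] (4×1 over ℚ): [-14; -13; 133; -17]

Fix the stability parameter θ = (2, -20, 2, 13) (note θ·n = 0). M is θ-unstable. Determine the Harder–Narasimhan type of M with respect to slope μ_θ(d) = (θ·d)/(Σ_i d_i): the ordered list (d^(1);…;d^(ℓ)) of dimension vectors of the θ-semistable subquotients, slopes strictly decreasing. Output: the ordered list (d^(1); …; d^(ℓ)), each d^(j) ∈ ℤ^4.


Via rank(M_{q-1}∘⋯∘M_p): M ≅ I[1,1], I[1,2], I[1,4], I[2,2], I[4,4]^3.
μ_θ-semistable layers: μ^(1)=13; μ^(2)=2; μ^(3)=-9; μ^(4)=-20

((0, 0, 0, 4); (1, 0, 1, 0); (2, 2, 0, 0); (0, 1, 0, 0))


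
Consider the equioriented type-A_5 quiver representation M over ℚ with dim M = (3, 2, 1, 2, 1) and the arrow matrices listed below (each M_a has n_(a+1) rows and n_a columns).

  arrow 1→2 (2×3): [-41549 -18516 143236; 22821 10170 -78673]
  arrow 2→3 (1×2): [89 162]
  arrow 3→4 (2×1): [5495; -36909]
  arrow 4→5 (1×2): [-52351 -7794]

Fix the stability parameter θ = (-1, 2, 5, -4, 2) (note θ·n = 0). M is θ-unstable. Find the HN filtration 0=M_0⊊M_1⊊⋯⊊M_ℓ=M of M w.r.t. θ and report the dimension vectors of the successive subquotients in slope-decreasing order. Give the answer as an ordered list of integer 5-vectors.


Interval decomposition of M: I[1,1], I[1,2], I[1,5], I[4,4].
HN type (ℓ=4): μ^(1)=2; μ^(2)=1; μ^(3)=-1; μ^(4)=-4

((0, 1, 0, 0, 1); (0, 1, 1, 1, 0); (3, 0, 0, 0, 0); (0, 0, 0, 1, 0))


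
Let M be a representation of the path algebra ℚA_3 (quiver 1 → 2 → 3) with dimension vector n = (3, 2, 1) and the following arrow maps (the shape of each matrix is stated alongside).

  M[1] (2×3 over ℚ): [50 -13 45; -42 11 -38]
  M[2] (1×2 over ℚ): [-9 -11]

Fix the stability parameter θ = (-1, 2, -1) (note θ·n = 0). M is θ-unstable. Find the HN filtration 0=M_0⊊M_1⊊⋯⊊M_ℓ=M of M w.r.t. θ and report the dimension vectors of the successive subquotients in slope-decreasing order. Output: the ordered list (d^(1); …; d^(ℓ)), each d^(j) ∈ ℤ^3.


Via rank(M_{q-1}∘⋯∘M_p): M ≅ I[1,1], I[1,2], I[1,3].
μ_θ-semistable layers: μ^(1)=2; μ^(2)=1/2; μ^(3)=-1

((0, 1, 0); (0, 1, 1); (3, 0, 0))


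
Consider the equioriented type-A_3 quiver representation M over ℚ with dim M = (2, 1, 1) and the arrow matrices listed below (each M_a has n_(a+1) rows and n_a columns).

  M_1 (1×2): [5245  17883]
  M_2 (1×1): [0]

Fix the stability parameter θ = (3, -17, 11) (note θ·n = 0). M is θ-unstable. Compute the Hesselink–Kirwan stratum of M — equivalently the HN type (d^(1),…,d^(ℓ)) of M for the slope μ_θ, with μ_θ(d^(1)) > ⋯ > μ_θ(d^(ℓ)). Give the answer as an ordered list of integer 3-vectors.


Via rank(M_{q-1}∘⋯∘M_p): M ≅ I[1,1], I[1,2], I[3,3].
μ_θ-semistable layers: μ^(1)=11; μ^(2)=3; μ^(3)=-7

((0, 0, 1); (1, 0, 0); (1, 1, 0))


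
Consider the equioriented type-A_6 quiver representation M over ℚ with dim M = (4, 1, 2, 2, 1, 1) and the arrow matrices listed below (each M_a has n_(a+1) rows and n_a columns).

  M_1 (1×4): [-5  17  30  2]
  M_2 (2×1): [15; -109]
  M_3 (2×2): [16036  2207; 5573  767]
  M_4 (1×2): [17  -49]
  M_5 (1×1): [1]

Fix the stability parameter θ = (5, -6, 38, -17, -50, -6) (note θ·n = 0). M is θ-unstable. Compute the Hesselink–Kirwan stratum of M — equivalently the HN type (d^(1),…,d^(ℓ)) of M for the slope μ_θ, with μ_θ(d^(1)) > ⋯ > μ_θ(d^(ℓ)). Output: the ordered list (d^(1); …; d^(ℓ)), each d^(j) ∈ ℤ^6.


Barcode: M ≅ I[1,1]^3, I[1,6], I[3,4]. HN layers by μ_θ (3 steps, strictly decreasing):
  μ^(1)=21/2; μ^(2)=5; μ^(3)=-6

((0, 0, 1, 1, 0, 0); (3, 0, 0, 0, 0, 0); (1, 1, 1, 1, 1, 1))


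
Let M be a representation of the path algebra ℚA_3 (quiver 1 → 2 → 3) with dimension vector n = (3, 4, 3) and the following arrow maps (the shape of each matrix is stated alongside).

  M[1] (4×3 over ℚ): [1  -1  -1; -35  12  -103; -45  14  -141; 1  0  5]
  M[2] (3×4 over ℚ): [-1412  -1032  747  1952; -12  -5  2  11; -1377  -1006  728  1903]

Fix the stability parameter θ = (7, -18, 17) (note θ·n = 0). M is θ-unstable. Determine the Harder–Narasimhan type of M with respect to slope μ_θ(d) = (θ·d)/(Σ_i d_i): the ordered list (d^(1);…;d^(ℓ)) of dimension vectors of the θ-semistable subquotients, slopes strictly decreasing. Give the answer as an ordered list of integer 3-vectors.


Interval decomposition of M: I[1,1], I[1,3]^2, I[2,2], I[2,3].
HN type (ℓ=4): μ^(1)=17; μ^(2)=7; μ^(3)=-11/2; μ^(4)=-18

((0, 0, 3); (1, 0, 0); (2, 2, 0); (0, 2, 0))


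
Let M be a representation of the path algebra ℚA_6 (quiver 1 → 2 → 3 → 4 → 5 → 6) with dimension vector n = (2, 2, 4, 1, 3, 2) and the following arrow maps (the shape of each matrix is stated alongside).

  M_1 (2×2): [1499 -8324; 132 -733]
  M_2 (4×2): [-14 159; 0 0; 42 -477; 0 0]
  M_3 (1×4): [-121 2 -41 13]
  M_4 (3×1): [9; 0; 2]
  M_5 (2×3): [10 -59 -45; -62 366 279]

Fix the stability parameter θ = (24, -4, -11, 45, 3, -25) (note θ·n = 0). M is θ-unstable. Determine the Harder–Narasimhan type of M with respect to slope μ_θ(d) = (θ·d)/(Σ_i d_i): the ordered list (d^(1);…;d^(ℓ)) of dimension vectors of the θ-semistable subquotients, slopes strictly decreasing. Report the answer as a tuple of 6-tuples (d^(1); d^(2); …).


Interval decomposition of M: I[1,2], I[1,5], I[3,3]^3, I[5,6]^2.
HN type (ℓ=4): μ^(1)=24; μ^(2)=10; μ^(3)=3; μ^(4)=-11

((0, 0, 0, 1, 1, 0); (1, 1, 0, 0, 0, 0); (1, 1, 1, 0, 0, 0); (0, 0, 3, 0, 2, 2))


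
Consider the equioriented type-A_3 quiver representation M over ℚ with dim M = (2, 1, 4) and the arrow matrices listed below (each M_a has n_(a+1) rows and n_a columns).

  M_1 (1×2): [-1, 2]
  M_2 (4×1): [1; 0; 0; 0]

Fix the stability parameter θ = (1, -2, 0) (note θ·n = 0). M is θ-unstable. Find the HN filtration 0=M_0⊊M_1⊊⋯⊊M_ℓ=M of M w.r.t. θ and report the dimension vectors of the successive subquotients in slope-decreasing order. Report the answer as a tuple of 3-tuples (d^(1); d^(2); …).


Via rank(M_{q-1}∘⋯∘M_p): M ≅ I[1,1], I[1,3], I[3,3]^3.
μ_θ-semistable layers: μ^(1)=1; μ^(2)=0; μ^(3)=-1/2

((1, 0, 0); (0, 0, 4); (1, 1, 0))


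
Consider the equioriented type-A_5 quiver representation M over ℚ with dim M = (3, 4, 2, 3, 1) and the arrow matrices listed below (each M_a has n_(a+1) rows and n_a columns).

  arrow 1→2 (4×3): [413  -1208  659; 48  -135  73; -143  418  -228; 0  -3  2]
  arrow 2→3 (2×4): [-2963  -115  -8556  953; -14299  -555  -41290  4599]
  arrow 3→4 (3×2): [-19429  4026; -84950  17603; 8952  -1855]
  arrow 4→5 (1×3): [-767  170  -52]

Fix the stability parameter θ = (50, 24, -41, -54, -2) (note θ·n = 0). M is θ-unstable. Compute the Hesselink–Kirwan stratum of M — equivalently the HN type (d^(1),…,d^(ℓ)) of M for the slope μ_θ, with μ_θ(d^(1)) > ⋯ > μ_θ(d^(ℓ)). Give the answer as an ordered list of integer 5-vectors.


Via rank(M_{q-1}∘⋯∘M_p): M ≅ I[1,2], I[1,4], I[1,5], I[2,2], I[4,4].
μ_θ-semistable layers: μ^(1)=37; μ^(2)=24; μ^(3)=-2; μ^(4)=-21/4; μ^(5)=-54

((1, 1, 0, 0, 0); (0, 1, 0, 0, 0); (0, 0, 0, 0, 1); (2, 2, 2, 2, 0); (0, 0, 0, 1, 0))


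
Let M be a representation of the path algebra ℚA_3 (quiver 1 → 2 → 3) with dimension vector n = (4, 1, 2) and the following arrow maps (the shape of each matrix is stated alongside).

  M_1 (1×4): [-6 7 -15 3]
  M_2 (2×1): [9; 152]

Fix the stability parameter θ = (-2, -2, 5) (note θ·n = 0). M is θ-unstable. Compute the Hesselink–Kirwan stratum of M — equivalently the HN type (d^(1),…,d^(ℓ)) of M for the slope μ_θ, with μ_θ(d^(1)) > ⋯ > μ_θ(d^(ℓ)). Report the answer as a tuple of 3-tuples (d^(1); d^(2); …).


Barcode: M ≅ I[1,1]^3, I[1,3], I[3,3]. HN layers by μ_θ (2 steps, strictly decreasing):
  μ^(1)=5; μ^(2)=-2

((0, 0, 2); (4, 1, 0))


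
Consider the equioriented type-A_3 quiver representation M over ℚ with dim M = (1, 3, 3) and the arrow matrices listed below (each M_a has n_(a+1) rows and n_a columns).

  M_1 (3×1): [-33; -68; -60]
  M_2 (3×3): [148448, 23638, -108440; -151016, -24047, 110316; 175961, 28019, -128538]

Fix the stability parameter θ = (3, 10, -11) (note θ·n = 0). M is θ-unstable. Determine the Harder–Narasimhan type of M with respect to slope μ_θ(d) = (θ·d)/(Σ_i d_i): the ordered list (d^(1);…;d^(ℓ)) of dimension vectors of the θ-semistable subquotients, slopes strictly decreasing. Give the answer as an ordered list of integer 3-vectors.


Via rank(M_{q-1}∘⋯∘M_p): M ≅ I[1,3], I[2,2], I[2,3], I[3,3].
μ_θ-semistable layers: μ^(1)=10; μ^(2)=2/3; μ^(3)=-1/2; μ^(4)=-11

((0, 1, 0); (1, 1, 1); (0, 1, 1); (0, 0, 1))


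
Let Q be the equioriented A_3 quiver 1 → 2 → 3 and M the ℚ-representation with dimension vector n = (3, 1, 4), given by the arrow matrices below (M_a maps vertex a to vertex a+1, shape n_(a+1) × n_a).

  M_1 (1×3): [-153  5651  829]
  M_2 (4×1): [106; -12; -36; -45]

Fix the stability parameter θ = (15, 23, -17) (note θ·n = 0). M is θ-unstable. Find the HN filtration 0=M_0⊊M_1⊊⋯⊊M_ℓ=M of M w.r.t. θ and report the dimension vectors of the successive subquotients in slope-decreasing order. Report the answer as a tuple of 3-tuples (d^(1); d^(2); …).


Via rank(M_{q-1}∘⋯∘M_p): M ≅ I[1,1]^2, I[1,3], I[3,3]^3.
μ_θ-semistable layers: μ^(1)=15; μ^(2)=7; μ^(3)=-17

((2, 0, 0); (1, 1, 1); (0, 0, 3))


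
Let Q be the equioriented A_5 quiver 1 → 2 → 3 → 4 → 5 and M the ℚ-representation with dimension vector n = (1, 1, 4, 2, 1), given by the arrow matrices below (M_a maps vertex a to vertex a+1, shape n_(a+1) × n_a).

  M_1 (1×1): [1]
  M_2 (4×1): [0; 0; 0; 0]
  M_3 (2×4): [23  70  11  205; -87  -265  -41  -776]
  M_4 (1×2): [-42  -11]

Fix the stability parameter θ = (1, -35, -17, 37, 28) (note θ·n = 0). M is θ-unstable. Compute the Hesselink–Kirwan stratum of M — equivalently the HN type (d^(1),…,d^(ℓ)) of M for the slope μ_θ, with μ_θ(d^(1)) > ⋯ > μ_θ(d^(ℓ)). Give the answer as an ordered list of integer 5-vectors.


Barcode: M ≅ I[1,2], I[3,3]^2, I[3,4], I[3,5]. HN layers by μ_θ (3 steps, strictly decreasing):
  μ^(1)=37; μ^(2)=65/2; μ^(3)=-17

((0, 0, 0, 1, 0); (0, 0, 0, 1, 1); (1, 1, 4, 0, 0))


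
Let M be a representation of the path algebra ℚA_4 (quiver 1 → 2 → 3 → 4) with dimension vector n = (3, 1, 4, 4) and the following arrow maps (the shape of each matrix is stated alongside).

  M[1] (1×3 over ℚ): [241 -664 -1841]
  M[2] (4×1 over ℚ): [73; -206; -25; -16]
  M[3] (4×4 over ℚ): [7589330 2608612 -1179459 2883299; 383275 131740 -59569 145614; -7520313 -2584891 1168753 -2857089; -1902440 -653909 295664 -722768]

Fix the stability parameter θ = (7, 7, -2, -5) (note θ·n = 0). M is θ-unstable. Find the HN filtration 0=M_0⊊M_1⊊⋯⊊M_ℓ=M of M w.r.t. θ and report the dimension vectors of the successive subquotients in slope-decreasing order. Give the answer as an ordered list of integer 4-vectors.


Via rank(M_{q-1}∘⋯∘M_p): M ≅ I[1,1]^2, I[1,4], I[3,4]^3.
μ_θ-semistable layers: μ^(1)=7; μ^(2)=7/4; μ^(3)=-7/2

((2, 0, 0, 0); (1, 1, 1, 1); (0, 0, 3, 3))


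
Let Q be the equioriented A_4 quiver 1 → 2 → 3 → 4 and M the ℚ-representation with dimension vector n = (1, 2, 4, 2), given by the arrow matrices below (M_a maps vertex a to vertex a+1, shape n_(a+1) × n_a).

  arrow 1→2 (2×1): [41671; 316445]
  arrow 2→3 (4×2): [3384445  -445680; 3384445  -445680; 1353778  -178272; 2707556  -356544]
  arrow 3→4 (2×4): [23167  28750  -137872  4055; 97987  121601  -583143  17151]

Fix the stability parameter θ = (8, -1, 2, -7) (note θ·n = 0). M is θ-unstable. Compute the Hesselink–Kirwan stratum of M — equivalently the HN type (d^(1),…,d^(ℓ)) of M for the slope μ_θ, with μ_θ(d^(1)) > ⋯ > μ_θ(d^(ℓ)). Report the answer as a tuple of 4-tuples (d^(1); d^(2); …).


Barcode: M ≅ I[1,4], I[2,2], I[3,3]^2, I[3,4]. HN layers by μ_θ (4 steps, strictly decreasing):
  μ^(1)=2; μ^(2)=1/2; μ^(3)=-1; μ^(4)=-5/2

((0, 0, 2, 0); (1, 1, 1, 1); (0, 1, 0, 0); (0, 0, 1, 1))


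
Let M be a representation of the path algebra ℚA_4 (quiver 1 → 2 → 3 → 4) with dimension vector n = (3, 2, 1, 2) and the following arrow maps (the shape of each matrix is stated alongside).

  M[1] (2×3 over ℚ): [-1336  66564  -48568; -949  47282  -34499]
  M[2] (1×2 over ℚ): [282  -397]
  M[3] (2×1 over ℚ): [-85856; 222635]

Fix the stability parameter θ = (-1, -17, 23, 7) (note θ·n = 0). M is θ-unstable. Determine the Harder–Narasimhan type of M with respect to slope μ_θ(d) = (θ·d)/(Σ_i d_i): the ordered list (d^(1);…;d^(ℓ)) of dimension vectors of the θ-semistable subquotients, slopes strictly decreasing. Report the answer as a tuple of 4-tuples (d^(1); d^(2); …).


Barcode: M ≅ I[1,1], I[1,2], I[1,4], I[4,4]. HN layers by μ_θ (4 steps, strictly decreasing):
  μ^(1)=15; μ^(2)=7; μ^(3)=-1; μ^(4)=-9

((0, 0, 1, 1); (0, 0, 0, 1); (1, 0, 0, 0); (2, 2, 0, 0))


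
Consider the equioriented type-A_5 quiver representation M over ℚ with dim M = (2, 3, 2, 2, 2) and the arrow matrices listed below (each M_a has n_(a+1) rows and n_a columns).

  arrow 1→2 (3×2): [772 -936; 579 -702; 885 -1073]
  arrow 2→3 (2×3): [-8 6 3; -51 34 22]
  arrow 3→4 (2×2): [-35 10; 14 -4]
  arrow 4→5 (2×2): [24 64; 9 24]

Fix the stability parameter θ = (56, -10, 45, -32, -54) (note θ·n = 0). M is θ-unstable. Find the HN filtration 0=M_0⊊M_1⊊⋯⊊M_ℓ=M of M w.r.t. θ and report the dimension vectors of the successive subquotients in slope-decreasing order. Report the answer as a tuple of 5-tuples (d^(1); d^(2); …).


Barcode: M ≅ I[1,3], I[1,5], I[2,2], I[4,4], I[5,5]. HN layers by μ_θ (6 steps, strictly decreasing):
  μ^(1)=45; μ^(2)=23; μ^(3)=1; μ^(4)=-10; μ^(5)=-32; μ^(6)=-54

((0, 0, 1, 0, 0); (1, 1, 0, 0, 0); (1, 1, 1, 1, 1); (0, 1, 0, 0, 0); (0, 0, 0, 1, 0); (0, 0, 0, 0, 1))


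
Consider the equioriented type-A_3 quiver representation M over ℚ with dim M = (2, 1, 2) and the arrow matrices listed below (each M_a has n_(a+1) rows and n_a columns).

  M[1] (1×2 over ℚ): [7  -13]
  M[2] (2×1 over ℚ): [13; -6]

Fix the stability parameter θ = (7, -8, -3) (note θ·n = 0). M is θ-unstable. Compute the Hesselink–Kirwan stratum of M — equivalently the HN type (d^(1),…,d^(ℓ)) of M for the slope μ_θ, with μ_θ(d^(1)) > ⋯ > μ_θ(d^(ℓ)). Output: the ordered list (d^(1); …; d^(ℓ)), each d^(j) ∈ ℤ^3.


Interval decomposition of M: I[1,1], I[1,3], I[3,3].
HN type (ℓ=3): μ^(1)=7; μ^(2)=-4/3; μ^(3)=-3

((1, 0, 0); (1, 1, 1); (0, 0, 1))


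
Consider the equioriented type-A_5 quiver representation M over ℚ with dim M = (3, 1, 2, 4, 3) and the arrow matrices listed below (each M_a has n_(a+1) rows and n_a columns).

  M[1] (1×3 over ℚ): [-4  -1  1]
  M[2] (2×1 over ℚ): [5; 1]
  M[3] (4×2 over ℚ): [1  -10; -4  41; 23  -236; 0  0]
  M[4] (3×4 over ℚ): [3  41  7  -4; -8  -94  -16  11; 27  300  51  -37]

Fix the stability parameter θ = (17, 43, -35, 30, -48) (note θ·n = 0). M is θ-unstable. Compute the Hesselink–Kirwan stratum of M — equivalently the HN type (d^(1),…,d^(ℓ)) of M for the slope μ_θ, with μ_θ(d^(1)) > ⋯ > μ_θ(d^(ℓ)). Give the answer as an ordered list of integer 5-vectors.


Via rank(M_{q-1}∘⋯∘M_p): M ≅ I[1,1]^2, I[1,5], I[3,4], I[4,5]^2.
μ_θ-semistable layers: μ^(1)=30; μ^(2)=17; μ^(3)=7/5; μ^(4)=-9; μ^(5)=-35

((0, 0, 0, 1, 0); (2, 0, 0, 0, 0); (1, 1, 1, 1, 1); (0, 0, 0, 2, 2); (0, 0, 1, 0, 0))


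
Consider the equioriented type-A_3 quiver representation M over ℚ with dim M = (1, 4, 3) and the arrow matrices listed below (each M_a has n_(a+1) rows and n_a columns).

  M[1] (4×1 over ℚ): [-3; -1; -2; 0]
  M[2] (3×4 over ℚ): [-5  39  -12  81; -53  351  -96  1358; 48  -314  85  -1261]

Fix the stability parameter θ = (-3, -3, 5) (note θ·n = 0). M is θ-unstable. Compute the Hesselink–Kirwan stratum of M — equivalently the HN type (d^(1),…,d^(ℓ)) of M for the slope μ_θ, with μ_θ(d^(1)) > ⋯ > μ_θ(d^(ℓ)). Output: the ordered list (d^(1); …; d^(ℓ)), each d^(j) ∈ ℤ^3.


Interval decomposition of M: I[1,2], I[2,3]^3.
HN type (ℓ=2): μ^(1)=5; μ^(2)=-3

((0, 0, 3); (1, 4, 0))


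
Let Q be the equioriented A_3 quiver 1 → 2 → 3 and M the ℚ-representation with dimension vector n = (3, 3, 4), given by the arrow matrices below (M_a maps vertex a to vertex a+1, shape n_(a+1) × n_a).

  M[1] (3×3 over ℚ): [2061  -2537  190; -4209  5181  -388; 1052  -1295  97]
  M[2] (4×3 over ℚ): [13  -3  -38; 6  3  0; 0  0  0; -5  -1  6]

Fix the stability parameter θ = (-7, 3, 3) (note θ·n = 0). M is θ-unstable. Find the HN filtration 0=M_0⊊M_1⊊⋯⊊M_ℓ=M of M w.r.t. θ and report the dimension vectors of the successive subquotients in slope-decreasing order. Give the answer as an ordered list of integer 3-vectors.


Via rank(M_{q-1}∘⋯∘M_p): M ≅ I[1,2], I[1,3]^2, I[3,3]^2.
μ_θ-semistable layers: μ^(1)=3; μ^(2)=-7

((0, 3, 4); (3, 0, 0))
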